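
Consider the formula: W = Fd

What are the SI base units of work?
Units of each symbol in W = Fd:
  F (force): kg·m/s²
  d (displacement): m

Multiplying the contributions: [kg·m/s²] · [m]
Adding exponents of each base unit: kg: 1, m: 2, s: -2
SI base units of work: kg·m²/s²

Answer: kg·m²/s²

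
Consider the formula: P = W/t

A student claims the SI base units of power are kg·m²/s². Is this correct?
Units of each symbol in P = W/t:
  W (work): kg·m²/s²
  t (time): s  → in the denominator, contributes 1/s

Multiplying the contributions: [kg·m²/s²] · [1/s]
Adding exponents of each base unit: kg: 1, m: 2, s: -3
SI base units of power: kg·m²/s³

The claimed units kg·m²/s² (exponents kg: 1, m: 2, s: -2) do not match the derived units kg·m²/s³ (exponents kg: 1, m: 2, s: -3), so the claim is incorrect.

Answer: No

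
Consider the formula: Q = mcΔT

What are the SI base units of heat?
Units of each symbol in Q = mcΔT:
  m (mass): kg
  c (specific heat capacity, in J/(kg·K)): m²/(s²·K)
  ΔT (temperature change): K

Multiplying the contributions: [kg] · [m²/(s²·K)] · [K]
Adding exponents of each base unit: kg: 1, m: 2, s: -2
SI base units of heat: kg·m²/s²

Answer: kg·m²/s²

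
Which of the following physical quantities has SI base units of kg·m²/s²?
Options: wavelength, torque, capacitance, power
Checking the SI base units of each option:
  wavelength (λ = v/f): m  ✗
  torque (τ = Fr): kg·m²/s²  ✓ matches
  capacitance (C = Q/V): s⁴·A²/(kg·m²)  ✗
  power (P = W/t): kg·m²/s³  ✗

Only torque has units kg·m²/s².

Answer: torque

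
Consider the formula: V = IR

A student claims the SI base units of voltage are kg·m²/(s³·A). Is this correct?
Units of each symbol in V = IR:
  I (current): A
  R (resistance, in ohms): kg·m²/(s³·A²)

Multiplying the contributions: [A] · [kg·m²/(s³·A²)]
Adding exponents of each base unit: kg: 1, m: 2, s: -3, A: -1
SI base units of voltage: kg·m²/(s³·A)

The claimed units kg·m²/(s³·A) match the derived units, so the claim is correct.

Answer: Yes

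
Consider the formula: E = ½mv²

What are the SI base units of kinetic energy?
Units of each symbol in E = ½mv²:
  m (mass): kg
  v (speed): m/s  → to the power 2, contributes m²/s²
  The factor ½ is dimensionless.

Multiplying the contributions: [kg] · [m²/s²]
Adding exponents of each base unit: kg: 1, m: 2, s: -2
SI base units of kinetic energy: kg·m²/s²

Answer: kg·m²/s²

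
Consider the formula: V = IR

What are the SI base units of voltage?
Units of each symbol in V = IR:
  I (current): A
  R (resistance, in ohms): kg·m²/(s³·A²)

Multiplying the contributions: [A] · [kg·m²/(s³·A²)]
Adding exponents of each base unit: kg: 1, m: 2, s: -3, A: -1
SI base units of voltage: kg·m²/(s³·A)

Answer: kg·m²/(s³·A)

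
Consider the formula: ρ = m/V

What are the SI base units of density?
Units of each symbol in ρ = m/V:
  m (mass): kg
  V (volume): m³  → in the denominator, contributes 1/m³

Multiplying the contributions: [kg] · [1/m³]
Adding exponents of each base unit: kg: 1, m: -3
SI base units of density: kg/m³

Answer: kg/m³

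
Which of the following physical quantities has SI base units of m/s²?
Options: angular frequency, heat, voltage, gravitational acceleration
Checking the SI base units of each option:
  angular frequency (ω = 2πf): 1/s  ✗
  heat (Q = mcΔT): kg·m²/s²  ✗
  voltage (V = IR): kg·m²/(s³·A)  ✗
  gravitational acceleration (g = GM/r²): m/s²  ✓ matches

Only gravitational acceleration has units m/s².

Answer: gravitational acceleration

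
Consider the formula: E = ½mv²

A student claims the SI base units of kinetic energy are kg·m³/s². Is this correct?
Units of each symbol in E = ½mv²:
  m (mass): kg
  v (speed): m/s  → to the power 2, contributes m²/s²
  The factor ½ is dimensionless.

Multiplying the contributions: [kg] · [m²/s²]
Adding exponents of each base unit: kg: 1, m: 2, s: -2
SI base units of kinetic energy: kg·m²/s²

The claimed units kg·m³/s² (exponents kg: 1, m: 3, s: -2) do not match the derived units kg·m²/s² (exponents kg: 1, m: 2, s: -2), so the claim is incorrect.

Answer: No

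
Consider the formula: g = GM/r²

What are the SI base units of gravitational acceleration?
Units of each symbol in g = GM/r²:
  G (gravitational constant): m³/(kg·s²)
  M (mass): kg
  r (distance): m  → to the power 2 in the denominator, contributes 1/m²

Multiplying the contributions: [m³/(kg·s²)] · [kg] · [1/m²]
Adding exponents of each base unit: m: 1, s: -2
SI base units of gravitational acceleration: m/s²

Answer: m/s²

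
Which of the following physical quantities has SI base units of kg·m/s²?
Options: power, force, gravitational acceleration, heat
Checking the SI base units of each option:
  power (P = W/t): kg·m²/s³  ✗
  force (F = ma): kg·m/s²  ✓ matches
  gravitational acceleration (g = GM/r²): m/s²  ✗
  heat (Q = mcΔT): kg·m²/s²  ✗

Only force has units kg·m/s².

Answer: force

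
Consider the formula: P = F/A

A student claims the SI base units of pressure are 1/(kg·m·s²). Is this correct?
Units of each symbol in P = F/A:
  F (force): kg·m/s²
  A (area): m²  → in the denominator, contributes 1/m²

Multiplying the contributions: [kg·m/s²] · [1/m²]
Adding exponents of each base unit: kg: 1, m: -1, s: -2
SI base units of pressure: kg/(m·s²)

The claimed units 1/(kg·m·s²) (exponents kg: -1, m: -1, s: -2) do not match the derived units kg/(m·s²) (exponents kg: 1, m: -1, s: -2), so the claim is incorrect.

Answer: No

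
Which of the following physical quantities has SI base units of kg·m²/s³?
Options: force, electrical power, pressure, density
Checking the SI base units of each option:
  force (F = ma): kg·m/s²  ✗
  electrical power (P = IV): kg·m²/s³  ✓ matches
  pressure (P = F/A): kg/(m·s²)  ✗
  density (ρ = m/V): kg/m³  ✗

Only electrical power has units kg·m²/s³.

Answer: electrical power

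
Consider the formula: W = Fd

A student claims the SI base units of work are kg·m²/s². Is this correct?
Units of each symbol in W = Fd:
  F (force): kg·m/s²
  d (displacement): m

Multiplying the contributions: [kg·m/s²] · [m]
Adding exponents of each base unit: kg: 1, m: 2, s: -2
SI base units of work: kg·m²/s²

The claimed units kg·m²/s² match the derived units, so the claim is correct.

Answer: Yes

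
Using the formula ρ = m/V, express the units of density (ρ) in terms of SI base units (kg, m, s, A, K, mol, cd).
Units of each symbol in ρ = m/V:
  m (mass): kg
  V (volume): m³  → in the denominator, contributes 1/m³

Multiplying the contributions: [kg] · [1/m³]
Adding exponents of each base unit: kg: 1, m: -3
SI base units of density: kg/m³

Answer: kg/m³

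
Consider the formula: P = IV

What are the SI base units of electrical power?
Units of each symbol in P = IV:
  I (current): A
  V (voltage, in volts): kg·m²/(s³·A)

Multiplying the contributions: [A] · [kg·m²/(s³·A)]
Adding exponents of each base unit: kg: 1, m: 2, s: -3
SI base units of electrical power: kg·m²/s³

Answer: kg·m²/s³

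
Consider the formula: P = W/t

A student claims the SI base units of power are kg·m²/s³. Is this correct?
Units of each symbol in P = W/t:
  W (work): kg·m²/s²
  t (time): s  → in the denominator, contributes 1/s

Multiplying the contributions: [kg·m²/s²] · [1/s]
Adding exponents of each base unit: kg: 1, m: 2, s: -3
SI base units of power: kg·m²/s³

The claimed units kg·m²/s³ match the derived units, so the claim is correct.

Answer: Yes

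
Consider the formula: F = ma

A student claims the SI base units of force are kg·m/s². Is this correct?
Units of each symbol in F = ma:
  m (mass): kg
  a (acceleration): m/s²

Multiplying the contributions: [kg] · [m/s²]
Adding exponents of each base unit: kg: 1, m: 1, s: -2
SI base units of force: kg·m/s²

The claimed units kg·m/s² match the derived units, so the claim is correct.

Answer: Yes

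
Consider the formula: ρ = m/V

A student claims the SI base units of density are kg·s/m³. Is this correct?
Units of each symbol in ρ = m/V:
  m (mass): kg
  V (volume): m³  → in the denominator, contributes 1/m³

Multiplying the contributions: [kg] · [1/m³]
Adding exponents of each base unit: kg: 1, m: -3
SI base units of density: kg/m³

The claimed units kg·s/m³ (exponents kg: 1, m: -3, s: 1) do not match the derived units kg/m³ (exponents kg: 1, m: -3), so the claim is incorrect.

Answer: No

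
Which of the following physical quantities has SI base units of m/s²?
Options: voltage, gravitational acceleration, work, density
Checking the SI base units of each option:
  voltage (V = IR): kg·m²/(s³·A)  ✗
  gravitational acceleration (g = GM/r²): m/s²  ✓ matches
  work (W = Fd): kg·m²/s²  ✗
  density (ρ = m/V): kg/m³  ✗

Only gravitational acceleration has units m/s².

Answer: gravitational acceleration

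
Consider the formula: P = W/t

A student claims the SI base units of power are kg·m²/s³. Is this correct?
Units of each symbol in P = W/t:
  W (work): kg·m²/s²
  t (time): s  → in the denominator, contributes 1/s

Multiplying the contributions: [kg·m²/s²] · [1/s]
Adding exponents of each base unit: kg: 1, m: 2, s: -3
SI base units of power: kg·m²/s³

The claimed units kg·m²/s³ match the derived units, so the claim is correct.

Answer: Yes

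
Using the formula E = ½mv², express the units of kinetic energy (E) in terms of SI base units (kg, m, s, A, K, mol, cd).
Units of each symbol in E = ½mv²:
  m (mass): kg
  v (speed): m/s  → to the power 2, contributes m²/s²
  The factor ½ is dimensionless.

Multiplying the contributions: [kg] · [m²/s²]
Adding exponents of each base unit: kg: 1, m: 2, s: -2
SI base units of kinetic energy: kg·m²/s²

Answer: kg·m²/s²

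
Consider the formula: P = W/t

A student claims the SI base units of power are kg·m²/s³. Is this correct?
Units of each symbol in P = W/t:
  W (work): kg·m²/s²
  t (time): s  → in the denominator, contributes 1/s

Multiplying the contributions: [kg·m²/s²] · [1/s]
Adding exponents of each base unit: kg: 1, m: 2, s: -3
SI base units of power: kg·m²/s³

The claimed units kg·m²/s³ match the derived units, so the claim is correct.

Answer: Yes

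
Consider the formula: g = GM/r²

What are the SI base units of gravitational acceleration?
Units of each symbol in g = GM/r²:
  G (gravitational constant): m³/(kg·s²)
  M (mass): kg
  r (distance): m  → to the power 2 in the denominator, contributes 1/m²

Multiplying the contributions: [m³/(kg·s²)] · [kg] · [1/m²]
Adding exponents of each base unit: m: 1, s: -2
SI base units of gravitational acceleration: m/s²

Answer: m/s²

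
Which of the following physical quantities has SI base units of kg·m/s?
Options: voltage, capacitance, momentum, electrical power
Checking the SI base units of each option:
  voltage (V = IR): kg·m²/(s³·A)  ✗
  capacitance (C = Q/V): s⁴·A²/(kg·m²)  ✗
  momentum (p = mv): kg·m/s  ✓ matches
  electrical power (P = IV): kg·m²/s³  ✗

Only momentum has units kg·m/s.

Answer: momentum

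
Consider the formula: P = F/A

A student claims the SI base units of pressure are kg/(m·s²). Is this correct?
Units of each symbol in P = F/A:
  F (force): kg·m/s²
  A (area): m²  → in the denominator, contributes 1/m²

Multiplying the contributions: [kg·m/s²] · [1/m²]
Adding exponents of each base unit: kg: 1, m: -1, s: -2
SI base units of pressure: kg/(m·s²)

The claimed units kg/(m·s²) match the derived units, so the claim is correct.

Answer: Yes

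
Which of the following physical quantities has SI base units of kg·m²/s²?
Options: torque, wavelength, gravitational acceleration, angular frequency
Checking the SI base units of each option:
  torque (τ = Fr): kg·m²/s²  ✓ matches
  wavelength (λ = v/f): m  ✗
  gravitational acceleration (g = GM/r²): m/s²  ✗
  angular frequency (ω = 2πf): 1/s  ✗

Only torque has units kg·m²/s².

Answer: torque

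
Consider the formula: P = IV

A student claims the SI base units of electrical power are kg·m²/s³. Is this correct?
Units of each symbol in P = IV:
  I (current): A
  V (voltage, in volts): kg·m²/(s³·A)

Multiplying the contributions: [A] · [kg·m²/(s³·A)]
Adding exponents of each base unit: kg: 1, m: 2, s: -3
SI base units of electrical power: kg·m²/s³

The claimed units kg·m²/s³ match the derived units, so the claim is correct.

Answer: Yes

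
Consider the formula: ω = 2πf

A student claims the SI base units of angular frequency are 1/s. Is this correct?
Units of each symbol in ω = 2πf:
  f (frequency): 1/s
  The factor 2π is dimensionless.

Multiplying the contributions: [1/s]
Adding exponents of each base unit: s: -1
SI base units of angular frequency: 1/s

The claimed units 1/s match the derived units, so the claim is correct.

Answer: Yes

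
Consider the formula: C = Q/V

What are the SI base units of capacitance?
Units of each symbol in C = Q/V:
  Q (charge, in coulombs): s·A
  V (voltage, in volts): kg·m²/(s³·A)  → in the denominator, contributes s³·A/(kg·m²)

Multiplying the contributions: [s·A] · [s³·A/(kg·m²)]
Adding exponents of each base unit: kg: -1, m: -2, s: 4, A: 2
SI base units of capacitance: s⁴·A²/(kg·m²)

Answer: s⁴·A²/(kg·m²)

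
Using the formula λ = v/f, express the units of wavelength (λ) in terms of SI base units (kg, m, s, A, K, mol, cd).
Units of each symbol in λ = v/f:
  v (wave speed): m/s
  f (frequency): 1/s  → in the denominator, contributes s

Multiplying the contributions: [m/s] · [s]
Adding exponents of each base unit: m: 1
SI base units of wavelength: m

Answer: m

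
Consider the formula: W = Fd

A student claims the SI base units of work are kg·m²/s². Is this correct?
Units of each symbol in W = Fd:
  F (force): kg·m/s²
  d (displacement): m

Multiplying the contributions: [kg·m/s²] · [m]
Adding exponents of each base unit: kg: 1, m: 2, s: -2
SI base units of work: kg·m²/s²

The claimed units kg·m²/s² match the derived units, so the claim is correct.

Answer: Yes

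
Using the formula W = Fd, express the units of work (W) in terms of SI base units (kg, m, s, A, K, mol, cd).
Units of each symbol in W = Fd:
  F (force): kg·m/s²
  d (displacement): m

Multiplying the contributions: [kg·m/s²] · [m]
Adding exponents of each base unit: kg: 1, m: 2, s: -2
SI base units of work: kg·m²/s²

Answer: kg·m²/s²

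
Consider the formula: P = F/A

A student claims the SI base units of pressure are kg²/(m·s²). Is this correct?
Units of each symbol in P = F/A:
  F (force): kg·m/s²
  A (area): m²  → in the denominator, contributes 1/m²

Multiplying the contributions: [kg·m/s²] · [1/m²]
Adding exponents of each base unit: kg: 1, m: -1, s: -2
SI base units of pressure: kg/(m·s²)

The claimed units kg²/(m·s²) (exponents kg: 2, m: -1, s: -2) do not match the derived units kg/(m·s²) (exponents kg: 1, m: -1, s: -2), so the claim is incorrect.

Answer: No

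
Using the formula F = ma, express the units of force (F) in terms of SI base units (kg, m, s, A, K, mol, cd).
Units of each symbol in F = ma:
  m (mass): kg
  a (acceleration): m/s²

Multiplying the contributions: [kg] · [m/s²]
Adding exponents of each base unit: kg: 1, m: 1, s: -2
SI base units of force: kg·m/s²

Answer: kg·m/s²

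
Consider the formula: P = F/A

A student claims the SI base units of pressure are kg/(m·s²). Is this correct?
Units of each symbol in P = F/A:
  F (force): kg·m/s²
  A (area): m²  → in the denominator, contributes 1/m²

Multiplying the contributions: [kg·m/s²] · [1/m²]
Adding exponents of each base unit: kg: 1, m: -1, s: -2
SI base units of pressure: kg/(m·s²)

The claimed units kg/(m·s²) match the derived units, so the claim is correct.

Answer: Yes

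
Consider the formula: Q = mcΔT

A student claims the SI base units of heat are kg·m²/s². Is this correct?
Units of each symbol in Q = mcΔT:
  m (mass): kg
  c (specific heat capacity, in J/(kg·K)): m²/(s²·K)
  ΔT (temperature change): K

Multiplying the contributions: [kg] · [m²/(s²·K)] · [K]
Adding exponents of each base unit: kg: 1, m: 2, s: -2
SI base units of heat: kg·m²/s²

The claimed units kg·m²/s² match the derived units, so the claim is correct.

Answer: Yes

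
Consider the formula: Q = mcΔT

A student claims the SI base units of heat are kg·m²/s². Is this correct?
Units of each symbol in Q = mcΔT:
  m (mass): kg
  c (specific heat capacity, in J/(kg·K)): m²/(s²·K)
  ΔT (temperature change): K

Multiplying the contributions: [kg] · [m²/(s²·K)] · [K]
Adding exponents of each base unit: kg: 1, m: 2, s: -2
SI base units of heat: kg·m²/s²

The claimed units kg·m²/s² match the derived units, so the claim is correct.

Answer: Yes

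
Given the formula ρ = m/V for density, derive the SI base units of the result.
Units of each symbol in ρ = m/V:
  m (mass): kg
  V (volume): m³  → in the denominator, contributes 1/m³

Multiplying the contributions: [kg] · [1/m³]
Adding exponents of each base unit: kg: 1, m: -3
SI base units of density: kg/m³

Answer: kg/m³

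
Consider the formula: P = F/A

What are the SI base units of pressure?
Units of each symbol in P = F/A:
  F (force): kg·m/s²
  A (area): m²  → in the denominator, contributes 1/m²

Multiplying the contributions: [kg·m/s²] · [1/m²]
Adding exponents of each base unit: kg: 1, m: -1, s: -2
SI base units of pressure: kg/(m·s²)

Answer: kg/(m·s²)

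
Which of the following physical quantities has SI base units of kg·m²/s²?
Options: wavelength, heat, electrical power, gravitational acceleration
Checking the SI base units of each option:
  wavelength (λ = v/f): m  ✗
  heat (Q = mcΔT): kg·m²/s²  ✓ matches
  electrical power (P = IV): kg·m²/s³  ✗
  gravitational acceleration (g = GM/r²): m/s²  ✗

Only heat has units kg·m²/s².

Answer: heat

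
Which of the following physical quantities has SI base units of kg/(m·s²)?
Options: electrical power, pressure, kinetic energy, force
Checking the SI base units of each option:
  electrical power (P = IV): kg·m²/s³  ✗
  pressure (P = F/A): kg/(m·s²)  ✓ matches
  kinetic energy (E = ½mv²): kg·m²/s²  ✗
  force (F = ma): kg·m/s²  ✗

Only pressure has units kg/(m·s²).

Answer: pressure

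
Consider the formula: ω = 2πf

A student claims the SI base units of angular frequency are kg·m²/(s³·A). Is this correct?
Units of each symbol in ω = 2πf:
  f (frequency): 1/s
  The factor 2π is dimensionless.

Multiplying the contributions: [1/s]
Adding exponents of each base unit: s: -1
SI base units of angular frequency: 1/s

The claimed units kg·m²/(s³·A) (exponents kg: 1, m: 2, s: -3, A: -1) do not match the derived units 1/s (exponents s: -1), so the claim is incorrect.

Answer: No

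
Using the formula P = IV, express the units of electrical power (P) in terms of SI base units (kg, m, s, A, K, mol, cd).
Units of each symbol in P = IV:
  I (current): A
  V (voltage, in volts): kg·m²/(s³·A)

Multiplying the contributions: [A] · [kg·m²/(s³·A)]
Adding exponents of each base unit: kg: 1, m: 2, s: -3
SI base units of electrical power: kg·m²/s³

Answer: kg·m²/s³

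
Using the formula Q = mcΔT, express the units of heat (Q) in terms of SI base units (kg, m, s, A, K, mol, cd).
Units of each symbol in Q = mcΔT:
  m (mass): kg
  c (specific heat capacity, in J/(kg·K)): m²/(s²·K)
  ΔT (temperature change): K

Multiplying the contributions: [kg] · [m²/(s²·K)] · [K]
Adding exponents of each base unit: kg: 1, m: 2, s: -2
SI base units of heat: kg·m²/s²

Answer: kg·m²/s²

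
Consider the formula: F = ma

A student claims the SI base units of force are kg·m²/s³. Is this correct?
Units of each symbol in F = ma:
  m (mass): kg
  a (acceleration): m/s²

Multiplying the contributions: [kg] · [m/s²]
Adding exponents of each base unit: kg: 1, m: 1, s: -2
SI base units of force: kg·m/s²

The claimed units kg·m²/s³ (exponents kg: 1, m: 2, s: -3) do not match the derived units kg·m/s² (exponents kg: 1, m: 1, s: -2), so the claim is incorrect.

Answer: No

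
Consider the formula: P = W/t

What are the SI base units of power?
Units of each symbol in P = W/t:
  W (work): kg·m²/s²
  t (time): s  → in the denominator, contributes 1/s

Multiplying the contributions: [kg·m²/s²] · [1/s]
Adding exponents of each base unit: kg: 1, m: 2, s: -3
SI base units of power: kg·m²/s³

Answer: kg·m²/s³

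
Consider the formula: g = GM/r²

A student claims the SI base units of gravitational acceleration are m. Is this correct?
Units of each symbol in g = GM/r²:
  G (gravitational constant): m³/(kg·s²)
  M (mass): kg
  r (distance): m  → to the power 2 in the denominator, contributes 1/m²

Multiplying the contributions: [m³/(kg·s²)] · [kg] · [1/m²]
Adding exponents of each base unit: m: 1, s: -2
SI base units of gravitational acceleration: m/s²

The claimed units m (exponents m: 1) do not match the derived units m/s² (exponents m: 1, s: -2), so the claim is incorrect.

Answer: No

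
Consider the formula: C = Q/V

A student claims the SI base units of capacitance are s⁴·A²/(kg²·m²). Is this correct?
Units of each symbol in C = Q/V:
  Q (charge, in coulombs): s·A
  V (voltage, in volts): kg·m²/(s³·A)  → in the denominator, contributes s³·A/(kg·m²)

Multiplying the contributions: [s·A] · [s³·A/(kg·m²)]
Adding exponents of each base unit: kg: -1, m: -2, s: 4, A: 2
SI base units of capacitance: s⁴·A²/(kg·m²)

The claimed units s⁴·A²/(kg²·m²) (exponents kg: -2, m: -2, s: 4, A: 2) do not match the derived units s⁴·A²/(kg·m²) (exponents kg: -1, m: -2, s: 4, A: 2), so the claim is incorrect.

Answer: No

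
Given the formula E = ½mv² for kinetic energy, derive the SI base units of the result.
Units of each symbol in E = ½mv²:
  m (mass): kg
  v (speed): m/s  → to the power 2, contributes m²/s²
  The factor ½ is dimensionless.

Multiplying the contributions: [kg] · [m²/s²]
Adding exponents of each base unit: kg: 1, m: 2, s: -2
SI base units of kinetic energy: kg·m²/s²

Answer: kg·m²/s²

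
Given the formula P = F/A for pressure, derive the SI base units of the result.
Units of each symbol in P = F/A:
  F (force): kg·m/s²
  A (area): m²  → in the denominator, contributes 1/m²

Multiplying the contributions: [kg·m/s²] · [1/m²]
Adding exponents of each base unit: kg: 1, m: -1, s: -2
SI base units of pressure: kg/(m·s²)

Answer: kg/(m·s²)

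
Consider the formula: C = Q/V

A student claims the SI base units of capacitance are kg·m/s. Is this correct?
Units of each symbol in C = Q/V:
  Q (charge, in coulombs): s·A
  V (voltage, in volts): kg·m²/(s³·A)  → in the denominator, contributes s³·A/(kg·m²)

Multiplying the contributions: [s·A] · [s³·A/(kg·m²)]
Adding exponents of each base unit: kg: -1, m: -2, s: 4, A: 2
SI base units of capacitance: s⁴·A²/(kg·m²)

The claimed units kg·m/s (exponents kg: 1, m: 1, s: -1) do not match the derived units s⁴·A²/(kg·m²) (exponents kg: -1, m: -2, s: 4, A: 2), so the claim is incorrect.

Answer: No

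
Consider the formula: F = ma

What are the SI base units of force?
Units of each symbol in F = ma:
  m (mass): kg
  a (acceleration): m/s²

Multiplying the contributions: [kg] · [m/s²]
Adding exponents of each base unit: kg: 1, m: 1, s: -2
SI base units of force: kg·m/s²

Answer: kg·m/s²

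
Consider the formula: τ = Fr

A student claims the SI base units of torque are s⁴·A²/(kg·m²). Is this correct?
Units of each symbol in τ = Fr:
  F (force): kg·m/s²
  r (lever arm): m

Multiplying the contributions: [kg·m/s²] · [m]
Adding exponents of each base unit: kg: 1, m: 2, s: -2
SI base units of torque: kg·m²/s²

The claimed units s⁴·A²/(kg·m²) (exponents kg: -1, m: -2, s: 4, A: 2) do not match the derived units kg·m²/s² (exponents kg: 1, m: 2, s: -2), so the claim is incorrect.

Answer: No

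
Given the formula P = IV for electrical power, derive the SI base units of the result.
Units of each symbol in P = IV:
  I (current): A
  V (voltage, in volts): kg·m²/(s³·A)

Multiplying the contributions: [A] · [kg·m²/(s³·A)]
Adding exponents of each base unit: kg: 1, m: 2, s: -3
SI base units of electrical power: kg·m²/s³

Answer: kg·m²/s³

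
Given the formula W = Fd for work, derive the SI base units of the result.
Units of each symbol in W = Fd:
  F (force): kg·m/s²
  d (displacement): m

Multiplying the contributions: [kg·m/s²] · [m]
Adding exponents of each base unit: kg: 1, m: 2, s: -2
SI base units of work: kg·m²/s²

Answer: kg·m²/s²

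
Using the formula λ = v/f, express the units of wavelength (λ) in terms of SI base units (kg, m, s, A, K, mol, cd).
Units of each symbol in λ = v/f:
  v (wave speed): m/s
  f (frequency): 1/s  → in the denominator, contributes s

Multiplying the contributions: [m/s] · [s]
Adding exponents of each base unit: m: 1
SI base units of wavelength: m

Answer: m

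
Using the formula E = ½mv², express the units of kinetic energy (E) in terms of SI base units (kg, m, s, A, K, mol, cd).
Units of each symbol in E = ½mv²:
  m (mass): kg
  v (speed): m/s  → to the power 2, contributes m²/s²
  The factor ½ is dimensionless.

Multiplying the contributions: [kg] · [m²/s²]
Adding exponents of each base unit: kg: 1, m: 2, s: -2
SI base units of kinetic energy: kg·m²/s²

Answer: kg·m²/s²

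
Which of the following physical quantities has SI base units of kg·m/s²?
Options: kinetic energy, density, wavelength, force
Checking the SI base units of each option:
  kinetic energy (E = ½mv²): kg·m²/s²  ✗
  density (ρ = m/V): kg/m³  ✗
  wavelength (λ = v/f): m  ✗
  force (F = ma): kg·m/s²  ✓ matches

Only force has units kg·m/s².

Answer: force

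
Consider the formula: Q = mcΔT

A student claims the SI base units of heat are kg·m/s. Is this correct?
Units of each symbol in Q = mcΔT:
  m (mass): kg
  c (specific heat capacity, in J/(kg·K)): m²/(s²·K)
  ΔT (temperature change): K

Multiplying the contributions: [kg] · [m²/(s²·K)] · [K]
Adding exponents of each base unit: kg: 1, m: 2, s: -2
SI base units of heat: kg·m²/s²

The claimed units kg·m/s (exponents kg: 1, m: 1, s: -1) do not match the derived units kg·m²/s² (exponents kg: 1, m: 2, s: -2), so the claim is incorrect.

Answer: No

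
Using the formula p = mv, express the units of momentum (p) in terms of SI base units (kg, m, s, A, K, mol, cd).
Units of each symbol in p = mv:
  m (mass): kg
  v (velocity): m/s

Multiplying the contributions: [kg] · [m/s]
Adding exponents of each base unit: kg: 1, m: 1, s: -1
SI base units of momentum: kg·m/s

Answer: kg·m/s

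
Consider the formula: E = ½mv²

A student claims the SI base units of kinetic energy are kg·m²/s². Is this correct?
Units of each symbol in E = ½mv²:
  m (mass): kg
  v (speed): m/s  → to the power 2, contributes m²/s²
  The factor ½ is dimensionless.

Multiplying the contributions: [kg] · [m²/s²]
Adding exponents of each base unit: kg: 1, m: 2, s: -2
SI base units of kinetic energy: kg·m²/s²

The claimed units kg·m²/s² match the derived units, so the claim is correct.

Answer: Yes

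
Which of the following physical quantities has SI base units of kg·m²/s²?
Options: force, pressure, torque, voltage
Checking the SI base units of each option:
  force (F = ma): kg·m/s²  ✗
  pressure (P = F/A): kg/(m·s²)  ✗
  torque (τ = Fr): kg·m²/s²  ✓ matches
  voltage (V = IR): kg·m²/(s³·A)  ✗

Only torque has units kg·m²/s².

Answer: torque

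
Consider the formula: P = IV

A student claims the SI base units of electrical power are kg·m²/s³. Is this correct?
Units of each symbol in P = IV:
  I (current): A
  V (voltage, in volts): kg·m²/(s³·A)

Multiplying the contributions: [A] · [kg·m²/(s³·A)]
Adding exponents of each base unit: kg: 1, m: 2, s: -3
SI base units of electrical power: kg·m²/s³

The claimed units kg·m²/s³ match the derived units, so the claim is correct.

Answer: Yes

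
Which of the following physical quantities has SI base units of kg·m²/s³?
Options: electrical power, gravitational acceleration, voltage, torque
Checking the SI base units of each option:
  electrical power (P = IV): kg·m²/s³  ✓ matches
  gravitational acceleration (g = GM/r²): m/s²  ✗
  voltage (V = IR): kg·m²/(s³·A)  ✗
  torque (τ = Fr): kg·m²/s²  ✗

Only electrical power has units kg·m²/s³.

Answer: electrical power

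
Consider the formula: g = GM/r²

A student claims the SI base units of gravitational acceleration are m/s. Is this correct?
Units of each symbol in g = GM/r²:
  G (gravitational constant): m³/(kg·s²)
  M (mass): kg
  r (distance): m  → to the power 2 in the denominator, contributes 1/m²

Multiplying the contributions: [m³/(kg·s²)] · [kg] · [1/m²]
Adding exponents of each base unit: m: 1, s: -2
SI base units of gravitational acceleration: m/s²

The claimed units m/s (exponents m: 1, s: -1) do not match the derived units m/s² (exponents m: 1, s: -2), so the claim is incorrect.

Answer: No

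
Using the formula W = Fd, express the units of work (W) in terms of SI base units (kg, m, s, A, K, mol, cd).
Units of each symbol in W = Fd:
  F (force): kg·m/s²
  d (displacement): m

Multiplying the contributions: [kg·m/s²] · [m]
Adding exponents of each base unit: kg: 1, m: 2, s: -2
SI base units of work: kg·m²/s²

Answer: kg·m²/s²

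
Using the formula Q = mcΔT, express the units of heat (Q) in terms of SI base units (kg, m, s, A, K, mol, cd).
Units of each symbol in Q = mcΔT:
  m (mass): kg
  c (specific heat capacity, in J/(kg·K)): m²/(s²·K)
  ΔT (temperature change): K

Multiplying the contributions: [kg] · [m²/(s²·K)] · [K]
Adding exponents of each base unit: kg: 1, m: 2, s: -2
SI base units of heat: kg·m²/s²

Answer: kg·m²/s²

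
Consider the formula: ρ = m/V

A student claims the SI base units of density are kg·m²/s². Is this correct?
Units of each symbol in ρ = m/V:
  m (mass): kg
  V (volume): m³  → in the denominator, contributes 1/m³

Multiplying the contributions: [kg] · [1/m³]
Adding exponents of each base unit: kg: 1, m: -3
SI base units of density: kg/m³

The claimed units kg·m²/s² (exponents kg: 1, m: 2, s: -2) do not match the derived units kg/m³ (exponents kg: 1, m: -3), so the claim is incorrect.

Answer: No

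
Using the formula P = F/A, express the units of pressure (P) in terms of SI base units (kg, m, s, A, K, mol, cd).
Units of each symbol in P = F/A:
  F (force): kg·m/s²
  A (area): m²  → in the denominator, contributes 1/m²

Multiplying the contributions: [kg·m/s²] · [1/m²]
Adding exponents of each base unit: kg: 1, m: -1, s: -2
SI base units of pressure: kg/(m·s²)

Answer: kg/(m·s²)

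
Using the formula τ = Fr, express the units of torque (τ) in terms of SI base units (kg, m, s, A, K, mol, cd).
Units of each symbol in τ = Fr:
  F (force): kg·m/s²
  r (lever arm): m

Multiplying the contributions: [kg·m/s²] · [m]
Adding exponents of each base unit: kg: 1, m: 2, s: -2
SI base units of torque: kg·m²/s²

Answer: kg·m²/s²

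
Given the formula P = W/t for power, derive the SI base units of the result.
Units of each symbol in P = W/t:
  W (work): kg·m²/s²
  t (time): s  → in the denominator, contributes 1/s

Multiplying the contributions: [kg·m²/s²] · [1/s]
Adding exponents of each base unit: kg: 1, m: 2, s: -3
SI base units of power: kg·m²/s³

Answer: kg·m²/s³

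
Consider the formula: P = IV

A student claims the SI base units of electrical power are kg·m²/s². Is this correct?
Units of each symbol in P = IV:
  I (current): A
  V (voltage, in volts): kg·m²/(s³·A)

Multiplying the contributions: [A] · [kg·m²/(s³·A)]
Adding exponents of each base unit: kg: 1, m: 2, s: -3
SI base units of electrical power: kg·m²/s³

The claimed units kg·m²/s² (exponents kg: 1, m: 2, s: -2) do not match the derived units kg·m²/s³ (exponents kg: 1, m: 2, s: -3), so the claim is incorrect.

Answer: No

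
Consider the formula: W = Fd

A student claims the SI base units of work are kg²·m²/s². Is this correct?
Units of each symbol in W = Fd:
  F (force): kg·m/s²
  d (displacement): m

Multiplying the contributions: [kg·m/s²] · [m]
Adding exponents of each base unit: kg: 1, m: 2, s: -2
SI base units of work: kg·m²/s²

The claimed units kg²·m²/s² (exponents kg: 2, m: 2, s: -2) do not match the derived units kg·m²/s² (exponents kg: 1, m: 2, s: -2), so the claim is incorrect.

Answer: No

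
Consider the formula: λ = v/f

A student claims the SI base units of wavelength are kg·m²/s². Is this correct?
Units of each symbol in λ = v/f:
  v (wave speed): m/s
  f (frequency): 1/s  → in the denominator, contributes s

Multiplying the contributions: [m/s] · [s]
Adding exponents of each base unit: m: 1
SI base units of wavelength: m

The claimed units kg·m²/s² (exponents kg: 1, m: 2, s: -2) do not match the derived units m (exponents m: 1), so the claim is incorrect.

Answer: No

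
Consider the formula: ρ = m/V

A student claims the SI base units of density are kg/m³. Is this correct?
Units of each symbol in ρ = m/V:
  m (mass): kg
  V (volume): m³  → in the denominator, contributes 1/m³

Multiplying the contributions: [kg] · [1/m³]
Adding exponents of each base unit: kg: 1, m: -3
SI base units of density: kg/m³

The claimed units kg/m³ match the derived units, so the claim is correct.

Answer: Yes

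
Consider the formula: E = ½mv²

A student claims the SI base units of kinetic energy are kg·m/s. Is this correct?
Units of each symbol in E = ½mv²:
  m (mass): kg
  v (speed): m/s  → to the power 2, contributes m²/s²
  The factor ½ is dimensionless.

Multiplying the contributions: [kg] · [m²/s²]
Adding exponents of each base unit: kg: 1, m: 2, s: -2
SI base units of kinetic energy: kg·m²/s²

The claimed units kg·m/s (exponents kg: 1, m: 1, s: -1) do not match the derived units kg·m²/s² (exponents kg: 1, m: 2, s: -2), so the claim is incorrect.

Answer: No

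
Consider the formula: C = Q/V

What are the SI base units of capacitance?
Units of each symbol in C = Q/V:
  Q (charge, in coulombs): s·A
  V (voltage, in volts): kg·m²/(s³·A)  → in the denominator, contributes s³·A/(kg·m²)

Multiplying the contributions: [s·A] · [s³·A/(kg·m²)]
Adding exponents of each base unit: kg: -1, m: -2, s: 4, A: 2
SI base units of capacitance: s⁴·A²/(kg·m²)

Answer: s⁴·A²/(kg·m²)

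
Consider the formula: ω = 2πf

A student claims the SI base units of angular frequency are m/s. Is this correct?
Units of each symbol in ω = 2πf:
  f (frequency): 1/s
  The factor 2π is dimensionless.

Multiplying the contributions: [1/s]
Adding exponents of each base unit: s: -1
SI base units of angular frequency: 1/s

The claimed units m/s (exponents m: 1, s: -1) do not match the derived units 1/s (exponents s: -1), so the claim is incorrect.

Answer: No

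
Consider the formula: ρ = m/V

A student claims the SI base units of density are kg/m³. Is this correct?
Units of each symbol in ρ = m/V:
  m (mass): kg
  V (volume): m³  → in the denominator, contributes 1/m³

Multiplying the contributions: [kg] · [1/m³]
Adding exponents of each base unit: kg: 1, m: -3
SI base units of density: kg/m³

The claimed units kg/m³ match the derived units, so the claim is correct.

Answer: Yes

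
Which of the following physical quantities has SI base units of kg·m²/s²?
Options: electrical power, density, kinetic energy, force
Checking the SI base units of each option:
  electrical power (P = IV): kg·m²/s³  ✗
  density (ρ = m/V): kg/m³  ✗
  kinetic energy (E = ½mv²): kg·m²/s²  ✓ matches
  force (F = ma): kg·m/s²  ✗

Only kinetic energy has units kg·m²/s².

Answer: kinetic energy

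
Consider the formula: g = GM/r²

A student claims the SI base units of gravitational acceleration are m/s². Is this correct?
Units of each symbol in g = GM/r²:
  G (gravitational constant): m³/(kg·s²)
  M (mass): kg
  r (distance): m  → to the power 2 in the denominator, contributes 1/m²

Multiplying the contributions: [m³/(kg·s²)] · [kg] · [1/m²]
Adding exponents of each base unit: m: 1, s: -2
SI base units of gravitational acceleration: m/s²

The claimed units m/s² match the derived units, so the claim is correct.

Answer: Yes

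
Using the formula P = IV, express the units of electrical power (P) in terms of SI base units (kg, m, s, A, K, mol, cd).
Units of each symbol in P = IV:
  I (current): A
  V (voltage, in volts): kg·m²/(s³·A)

Multiplying the contributions: [A] · [kg·m²/(s³·A)]
Adding exponents of each base unit: kg: 1, m: 2, s: -3
SI base units of electrical power: kg·m²/s³

Answer: kg·m²/s³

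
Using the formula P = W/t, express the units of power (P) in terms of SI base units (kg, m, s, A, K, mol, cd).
Units of each symbol in P = W/t:
  W (work): kg·m²/s²
  t (time): s  → in the denominator, contributes 1/s

Multiplying the contributions: [kg·m²/s²] · [1/s]
Adding exponents of each base unit: kg: 1, m: 2, s: -3
SI base units of power: kg·m²/s³

Answer: kg·m²/s³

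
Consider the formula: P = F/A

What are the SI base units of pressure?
Units of each symbol in P = F/A:
  F (force): kg·m/s²
  A (area): m²  → in the denominator, contributes 1/m²

Multiplying the contributions: [kg·m/s²] · [1/m²]
Adding exponents of each base unit: kg: 1, m: -1, s: -2
SI base units of pressure: kg/(m·s²)

Answer: kg/(m·s²)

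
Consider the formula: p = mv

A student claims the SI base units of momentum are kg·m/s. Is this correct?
Units of each symbol in p = mv:
  m (mass): kg
  v (velocity): m/s

Multiplying the contributions: [kg] · [m/s]
Adding exponents of each base unit: kg: 1, m: 1, s: -1
SI base units of momentum: kg·m/s

The claimed units kg·m/s match the derived units, so the claim is correct.

Answer: Yes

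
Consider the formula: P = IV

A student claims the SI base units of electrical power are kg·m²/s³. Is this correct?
Units of each symbol in P = IV:
  I (current): A
  V (voltage, in volts): kg·m²/(s³·A)

Multiplying the contributions: [A] · [kg·m²/(s³·A)]
Adding exponents of each base unit: kg: 1, m: 2, s: -3
SI base units of electrical power: kg·m²/s³

The claimed units kg·m²/s³ match the derived units, so the claim is correct.

Answer: Yes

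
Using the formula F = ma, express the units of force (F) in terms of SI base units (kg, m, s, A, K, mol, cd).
Units of each symbol in F = ma:
  m (mass): kg
  a (acceleration): m/s²

Multiplying the contributions: [kg] · [m/s²]
Adding exponents of each base unit: kg: 1, m: 1, s: -2
SI base units of force: kg·m/s²

Answer: kg·m/s²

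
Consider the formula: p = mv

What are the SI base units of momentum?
Units of each symbol in p = mv:
  m (mass): kg
  v (velocity): m/s

Multiplying the contributions: [kg] · [m/s]
Adding exponents of each base unit: kg: 1, m: 1, s: -1
SI base units of momentum: kg·m/s

Answer: kg·m/s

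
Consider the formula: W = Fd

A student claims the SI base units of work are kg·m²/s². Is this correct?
Units of each symbol in W = Fd:
  F (force): kg·m/s²
  d (displacement): m

Multiplying the contributions: [kg·m/s²] · [m]
Adding exponents of each base unit: kg: 1, m: 2, s: -2
SI base units of work: kg·m²/s²

The claimed units kg·m²/s² match the derived units, so the claim is correct.

Answer: Yes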